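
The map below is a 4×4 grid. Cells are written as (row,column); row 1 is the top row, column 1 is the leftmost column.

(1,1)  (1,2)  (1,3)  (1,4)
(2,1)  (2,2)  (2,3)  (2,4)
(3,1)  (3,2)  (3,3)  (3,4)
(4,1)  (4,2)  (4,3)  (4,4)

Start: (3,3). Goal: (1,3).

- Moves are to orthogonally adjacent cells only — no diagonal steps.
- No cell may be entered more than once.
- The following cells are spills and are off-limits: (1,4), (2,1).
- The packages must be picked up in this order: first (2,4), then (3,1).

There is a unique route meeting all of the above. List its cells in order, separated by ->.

(3,3) -> (2,3) -> (2,4) -> (3,4) -> (4,4) -> (4,3) -> (4,2) -> (4,1) -> (3,1) -> (3,2) -> (2,2) -> (1,2) -> (1,3)

The waypoints must appear in the order (2,4), (3,1), with no cell reused.
Route from (3,3): up 1 to (2,3), right 1 to (2,4), down 2 to (4,4), left 3 to (4,1), up 1 to (3,1), right 1 to (3,2), up 2 to (1,2), right 1 to (1,3) — 12 moves in all.
Check: order respected ((2,4) at step 2, (3,1) at step 8).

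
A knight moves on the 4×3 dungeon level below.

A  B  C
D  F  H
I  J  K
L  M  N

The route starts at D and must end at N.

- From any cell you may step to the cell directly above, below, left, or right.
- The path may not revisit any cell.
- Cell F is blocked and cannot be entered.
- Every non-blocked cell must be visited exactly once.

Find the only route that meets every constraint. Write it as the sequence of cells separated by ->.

D -> A -> B -> C -> H -> K -> J -> I -> L -> M -> N

Need to visit all 11 open cells exactly once, starting at D and ending at N.
Route from D: up 1 to A, right 2 to C, down 2 to K, left 2 to I, down 1 to L, right 2 to N — 10 moves in all.
Check: all 11 open cells covered.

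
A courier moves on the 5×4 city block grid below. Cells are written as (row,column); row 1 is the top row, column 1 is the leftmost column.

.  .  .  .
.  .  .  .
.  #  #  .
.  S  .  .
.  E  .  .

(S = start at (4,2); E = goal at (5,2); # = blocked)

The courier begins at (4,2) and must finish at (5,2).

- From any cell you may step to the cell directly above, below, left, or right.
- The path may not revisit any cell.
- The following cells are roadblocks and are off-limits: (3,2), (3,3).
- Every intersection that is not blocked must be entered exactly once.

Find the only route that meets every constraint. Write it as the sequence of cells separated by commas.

(4,2), (4,3), (5,3), (5,4), (4,4), (3,4), (2,4), (1,4), (1,3), (2,3), (2,2), (1,2), (1,1), (2,1), (3,1), (4,1), (5,1), (5,2)

Need to visit all 18 open cells exactly once, starting at (4,2) and ending at (5,2).
Cell (5,1) has only two open neighbours ((4,1) and (5,2)), so the path must pass straight through it: one of those is the cell it's entered from and the other is where it exits.
Route from (4,2): right 1 to (4,3), down 1 to (5,3), right 1 to (5,4), up 4 to (1,4), left 1 to (1,3), down 1 to (2,3), left 1 to (2,2), up 1 to (1,2), left 1 to (1,1), down 4 to (5,1), right 1 to (5,2) — 17 moves in all.
Check: all 18 open cells covered.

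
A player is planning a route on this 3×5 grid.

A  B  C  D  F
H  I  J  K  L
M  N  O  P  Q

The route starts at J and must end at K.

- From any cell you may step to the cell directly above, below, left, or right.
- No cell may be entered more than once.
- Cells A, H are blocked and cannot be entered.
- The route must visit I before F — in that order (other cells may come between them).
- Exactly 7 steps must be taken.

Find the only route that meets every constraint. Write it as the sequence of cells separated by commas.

The waypoints must appear in the order I, F, with no cell reused.
Route from J: left to I, up to B, 3× right (reaching F), down to L, left to K — 7 moves in all.
Check: order respected (I at step 1, F at step 5); 7 moves as required.

J, I, B, C, D, F, L, K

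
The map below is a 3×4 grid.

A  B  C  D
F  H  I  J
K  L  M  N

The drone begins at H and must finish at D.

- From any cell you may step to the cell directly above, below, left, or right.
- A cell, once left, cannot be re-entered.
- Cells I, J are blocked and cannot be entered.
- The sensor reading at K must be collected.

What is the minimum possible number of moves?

Any route passes through K somewhere between H and D. Summing Manhattan distances along the two legs (H → K → D) gives a lower bound of 2 + 5 = 7 moves.
A route of 7 moves achieves this: H → L → K → F → A → B → C → D.
Since 7 matches the lower bound, it is optimal.

7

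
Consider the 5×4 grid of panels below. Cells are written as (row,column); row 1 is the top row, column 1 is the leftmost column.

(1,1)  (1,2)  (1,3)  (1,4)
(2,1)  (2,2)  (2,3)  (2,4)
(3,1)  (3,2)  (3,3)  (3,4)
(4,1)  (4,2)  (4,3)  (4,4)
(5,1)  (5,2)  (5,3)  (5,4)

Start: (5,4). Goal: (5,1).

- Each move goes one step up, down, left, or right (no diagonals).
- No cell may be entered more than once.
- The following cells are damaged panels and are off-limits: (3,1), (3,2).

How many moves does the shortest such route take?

The Manhattan distance from (5,4) to (5,1) is |5−5| + |4−1| = 3, so at least 3 moves are needed.
A route of 3 moves achieves this: (5,4) → (5,3) → (5,2) → (5,1).
Since 3 matches the lower bound, it is optimal.

3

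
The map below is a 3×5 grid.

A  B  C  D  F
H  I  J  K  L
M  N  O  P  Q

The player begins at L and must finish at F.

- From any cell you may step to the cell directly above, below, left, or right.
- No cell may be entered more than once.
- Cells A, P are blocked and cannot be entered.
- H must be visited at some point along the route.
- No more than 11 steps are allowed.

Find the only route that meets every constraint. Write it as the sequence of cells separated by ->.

L -> K -> J -> O -> N -> M -> H -> I -> B -> C -> D -> F

Any route must reach H and still end at F within 11 moves, so the order of the required stops is forced.
Route from L: left 2 to J, down 1 to O, left 2 to M, up 1 to H, right 1 to I, up 1 to B, right 3 to F — 11 moves in all.
Check: all required cells visited; 11 ≤ 11 moves.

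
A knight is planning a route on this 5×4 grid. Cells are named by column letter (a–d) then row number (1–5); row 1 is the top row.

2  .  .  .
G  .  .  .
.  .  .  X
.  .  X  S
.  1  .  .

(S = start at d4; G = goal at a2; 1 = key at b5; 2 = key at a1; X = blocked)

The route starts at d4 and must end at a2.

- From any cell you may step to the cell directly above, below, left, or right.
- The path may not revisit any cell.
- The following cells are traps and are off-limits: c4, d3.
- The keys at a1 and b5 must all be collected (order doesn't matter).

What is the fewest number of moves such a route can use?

Any route passes through a1 and b5 in some order between d4 and a2. Summing Manhattan distances along each leg and taking the cheapest ordering (d4 → b5 → a1 → a2) gives a lower bound of 3 + 5 + 1 = 9 moves.
A route of 9 moves achieves this: d4 → d5 → c5 → b5 → b4 → b3 → b2 → b1 → a1 → a2.
Since 9 matches the lower bound, it is optimal.

9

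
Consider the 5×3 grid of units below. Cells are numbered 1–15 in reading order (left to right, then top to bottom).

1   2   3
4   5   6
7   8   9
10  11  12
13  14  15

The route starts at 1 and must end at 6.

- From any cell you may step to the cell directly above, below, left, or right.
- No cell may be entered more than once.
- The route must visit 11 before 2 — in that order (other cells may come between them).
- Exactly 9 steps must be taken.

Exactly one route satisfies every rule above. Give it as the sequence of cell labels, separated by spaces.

1 4 7 10 11 8 5 2 3 6

The waypoints must appear in the order 11, 2, with no cell reused.
Route from 1: down 3 to 10, right 1 to 11, up 3 to 2, right 1 to 3, down 1 to 6 — 9 moves in all.
Check: order respected (11 at step 4, 2 at step 7); 9 moves as required.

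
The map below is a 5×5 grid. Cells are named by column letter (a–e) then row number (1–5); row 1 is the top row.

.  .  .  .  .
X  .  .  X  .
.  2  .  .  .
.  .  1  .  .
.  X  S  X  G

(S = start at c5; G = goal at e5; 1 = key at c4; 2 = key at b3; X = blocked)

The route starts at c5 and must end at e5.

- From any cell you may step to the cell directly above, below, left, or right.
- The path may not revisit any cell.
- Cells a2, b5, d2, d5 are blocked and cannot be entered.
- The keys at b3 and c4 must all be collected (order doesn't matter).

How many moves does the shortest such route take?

Any route passes through b3 and c4 in some order between c5 and e5. Summing Manhattan distances along each leg and taking the cheapest ordering (c5 → c4 → b3 → e5) gives a lower bound of 1 + 2 + 5 = 8 moves.
A route of 8 moves achieves this: c5 → c4 → b4 → b3 → c3 → d3 → d4 → e4 → e5.
Since 8 matches the lower bound, it is optimal.

8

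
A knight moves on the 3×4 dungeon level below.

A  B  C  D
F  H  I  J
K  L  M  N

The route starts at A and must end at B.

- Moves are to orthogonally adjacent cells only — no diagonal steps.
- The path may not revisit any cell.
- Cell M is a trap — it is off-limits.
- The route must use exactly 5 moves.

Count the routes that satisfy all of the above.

2

Need simple routes of exactly 5 moves from A to B (Manhattan distance 1, so 2 moves are spent on a detour and 2 undoing it).
Enumerating: A F K L H B | A F H I C B.
That gives 2 routes.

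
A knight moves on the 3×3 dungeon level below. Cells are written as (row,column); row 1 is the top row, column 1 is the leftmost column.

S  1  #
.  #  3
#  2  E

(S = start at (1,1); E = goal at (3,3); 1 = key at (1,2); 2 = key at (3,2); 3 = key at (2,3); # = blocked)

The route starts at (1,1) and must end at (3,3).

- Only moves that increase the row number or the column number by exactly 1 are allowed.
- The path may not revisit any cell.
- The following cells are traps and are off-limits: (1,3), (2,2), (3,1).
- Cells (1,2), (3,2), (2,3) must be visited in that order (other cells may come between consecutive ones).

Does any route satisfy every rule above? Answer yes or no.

(2,3) lies above (3,2), so going from (3,2) to (2,3) would need an upward move — but moves only go right/down, so (3,2) cannot be visited before (2,3).

no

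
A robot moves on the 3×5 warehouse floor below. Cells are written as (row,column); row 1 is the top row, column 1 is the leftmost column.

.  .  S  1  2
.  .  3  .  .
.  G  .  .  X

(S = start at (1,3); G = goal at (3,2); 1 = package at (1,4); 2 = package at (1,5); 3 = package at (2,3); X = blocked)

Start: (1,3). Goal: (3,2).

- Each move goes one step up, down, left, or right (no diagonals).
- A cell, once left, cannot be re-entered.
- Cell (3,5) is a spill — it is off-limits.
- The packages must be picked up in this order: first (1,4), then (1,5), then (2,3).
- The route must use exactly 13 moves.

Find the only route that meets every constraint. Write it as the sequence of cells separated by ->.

The waypoints must appear in the order (1,4), (1,5), (2,3), with no cell reused.
Route from (1,3): 2× right (reaching (1,5)), down to (2,5), left to (2,4), down to (3,4), left to (3,3), up to (2,3), left to (2,2), up to (1,2), left to (1,1), 2× down (reaching (3,1)), right to (3,2) — 13 moves in all.
Check: order respected (1 at step 1, 2 at step 2, 3 at step 7); 13 moves as required.

(1,3) -> (1,4) -> (1,5) -> (2,5) -> (2,4) -> (3,4) -> (3,3) -> (2,3) -> (2,2) -> (1,2) -> (1,1) -> (2,1) -> (3,1) -> (3,2)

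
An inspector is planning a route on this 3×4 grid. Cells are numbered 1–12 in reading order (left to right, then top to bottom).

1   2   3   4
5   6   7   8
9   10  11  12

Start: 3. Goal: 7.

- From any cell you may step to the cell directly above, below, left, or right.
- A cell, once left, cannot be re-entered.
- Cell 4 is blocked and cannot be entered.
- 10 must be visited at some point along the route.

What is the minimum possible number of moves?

Any route passes through 10 somewhere between 3 and 7. Summing Manhattan distances along the two legs (3 → 10 → 7) gives a lower bound of 3 + 2 = 5 moves.
A route of 5 moves achieves this: 3 → 2 → 6 → 10 → 11 → 7.
Since 5 matches the lower bound, it is optimal.

5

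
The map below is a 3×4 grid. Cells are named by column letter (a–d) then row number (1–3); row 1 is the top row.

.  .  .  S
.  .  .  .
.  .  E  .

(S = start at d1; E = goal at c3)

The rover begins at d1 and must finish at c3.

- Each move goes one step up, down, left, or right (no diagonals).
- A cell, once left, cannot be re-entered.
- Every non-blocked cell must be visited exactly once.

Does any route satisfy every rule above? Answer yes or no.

yes

One route that works: d1 → c1 → b1 → a1 → a2 → a3 → b3 → b2 → c2 → d2 → d3 → c3.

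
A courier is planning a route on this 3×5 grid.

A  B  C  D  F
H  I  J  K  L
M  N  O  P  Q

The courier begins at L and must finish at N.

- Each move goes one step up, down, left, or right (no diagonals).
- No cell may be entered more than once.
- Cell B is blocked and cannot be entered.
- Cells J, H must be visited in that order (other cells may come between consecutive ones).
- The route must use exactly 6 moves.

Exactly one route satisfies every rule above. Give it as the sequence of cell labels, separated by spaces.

The waypoints must appear in the order J, H, with no cell reused.
Route from L: left 4 to H, down 1 to M, right 1 to N — 6 moves in all.
Check: order respected (J at step 2, H at step 4); 6 moves as required.

L K J I H M N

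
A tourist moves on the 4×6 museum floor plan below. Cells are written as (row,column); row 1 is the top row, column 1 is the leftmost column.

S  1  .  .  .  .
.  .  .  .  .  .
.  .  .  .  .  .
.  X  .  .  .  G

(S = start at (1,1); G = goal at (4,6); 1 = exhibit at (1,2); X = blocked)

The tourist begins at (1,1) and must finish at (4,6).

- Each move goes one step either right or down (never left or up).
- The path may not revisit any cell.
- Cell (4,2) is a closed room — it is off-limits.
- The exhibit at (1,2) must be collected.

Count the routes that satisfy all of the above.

A right/down-only route from (1,1) to (4,6) makes exactly 3 down-moves and 5 right-moves in some order.
With no other constraints that would be C(8,3) = 56 routes.
Split at (1,2) and multiply the segment counts (each segment already excludes blocked cells): (1,1)→(1,2): 1; (1,2)→(4,6): 34; product = 34.
That gives 34 routes.

34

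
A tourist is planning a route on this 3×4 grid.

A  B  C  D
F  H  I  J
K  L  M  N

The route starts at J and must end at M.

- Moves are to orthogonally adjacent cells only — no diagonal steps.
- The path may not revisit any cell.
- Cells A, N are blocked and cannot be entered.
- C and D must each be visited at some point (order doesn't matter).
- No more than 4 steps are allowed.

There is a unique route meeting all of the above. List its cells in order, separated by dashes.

J - D - C - I - M

The 4-move cap with required stops at C, D leaves no slack for detours.
Route from J: up to D, left to C, 2× down (reaching M) — 4 moves in all.
Check: all required cells visited; 4 ≤ 4 moves.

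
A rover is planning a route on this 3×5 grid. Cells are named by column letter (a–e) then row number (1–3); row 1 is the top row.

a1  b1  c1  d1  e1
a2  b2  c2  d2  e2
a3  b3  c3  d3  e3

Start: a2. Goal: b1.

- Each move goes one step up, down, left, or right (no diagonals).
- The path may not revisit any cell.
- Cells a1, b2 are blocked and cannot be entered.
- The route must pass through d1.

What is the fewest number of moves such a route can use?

8

Any route passes through d1 somewhere between a2 and b1. Summing Manhattan distances along the two legs (a2 → d1 → b1) gives a lower bound of 4 + 2 = 6 moves.
That bound ignores the blocked cells. Measuring each leg by the fewest moves that actually steer around them (a2→d1: 6; d1→b1: 2) raises the lower bound to 8.
A route of 8 moves exists: a2 → a3 → b3 → c3 → c2 → d2 → d1 → c1 → b1.
Since 8 matches that lower bound, it is optimal.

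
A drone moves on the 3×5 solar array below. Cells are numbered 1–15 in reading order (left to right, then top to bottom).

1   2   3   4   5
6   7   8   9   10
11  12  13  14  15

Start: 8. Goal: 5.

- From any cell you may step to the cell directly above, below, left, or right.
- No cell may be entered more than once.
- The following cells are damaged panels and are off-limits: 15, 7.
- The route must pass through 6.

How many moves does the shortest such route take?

Any route passes through 6 somewhere between 8 and 5. Summing Manhattan distances along the two legs (8 → 6 → 5) gives a lower bound of 2 + 5 = 7 moves.
That bound ignores the blocked cells. Measuring each leg by the fewest moves that actually steer around them (8→6: 4; 6→5: 5) raises the lower bound to 9.
A route of 9 moves exists: 8 → 13 → 12 → 11 → 6 → 1 → 2 → 3 → 4 → 5.
Since 9 matches that lower bound, it is optimal.

9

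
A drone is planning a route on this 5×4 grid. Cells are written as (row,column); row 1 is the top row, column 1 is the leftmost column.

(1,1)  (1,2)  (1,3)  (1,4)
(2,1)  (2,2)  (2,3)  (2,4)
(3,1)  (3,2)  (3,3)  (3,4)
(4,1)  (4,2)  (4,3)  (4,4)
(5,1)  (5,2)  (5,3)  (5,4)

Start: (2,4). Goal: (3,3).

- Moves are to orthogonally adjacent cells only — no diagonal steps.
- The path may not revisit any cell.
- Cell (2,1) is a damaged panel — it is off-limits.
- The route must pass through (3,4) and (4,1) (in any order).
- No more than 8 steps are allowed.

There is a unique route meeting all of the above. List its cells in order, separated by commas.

The budget equals the shortest possible length, so every move has to be on a shortest route through the required cells.
Route from (2,4): down 2 to (4,4), left 3 to (4,1), up 1 to (3,1), right 2 to (3,3) — 8 moves in all.
Check: all required cells visited; 8 ≤ 8 moves.

(2,4), (3,4), (4,4), (4,3), (4,2), (4,1), (3,1), (3,2), (3,3)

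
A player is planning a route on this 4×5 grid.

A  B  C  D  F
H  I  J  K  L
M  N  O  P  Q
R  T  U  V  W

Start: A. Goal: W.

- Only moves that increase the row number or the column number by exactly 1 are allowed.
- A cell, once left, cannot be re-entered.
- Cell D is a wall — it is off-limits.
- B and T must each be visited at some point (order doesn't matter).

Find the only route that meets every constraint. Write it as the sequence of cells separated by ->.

Moves only go right or down, so the column and row indices never decrease.
Route from A: right to B, 3× down (reaching T), 3× right (reaching W) — 7 moves in all.
Check: all required cells visited.

A -> B -> I -> N -> T -> U -> V -> W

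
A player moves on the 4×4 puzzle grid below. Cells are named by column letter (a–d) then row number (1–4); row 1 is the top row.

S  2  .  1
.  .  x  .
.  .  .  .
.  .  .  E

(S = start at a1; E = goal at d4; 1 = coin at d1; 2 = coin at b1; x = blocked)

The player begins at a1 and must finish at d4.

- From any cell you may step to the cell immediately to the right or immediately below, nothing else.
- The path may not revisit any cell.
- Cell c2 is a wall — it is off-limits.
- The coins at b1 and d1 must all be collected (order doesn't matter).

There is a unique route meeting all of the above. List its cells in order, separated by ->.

Moves only go right or down, so the column and row indices never decrease.
Route from a1: right 3 to d1, down 3 to d4 — 6 moves in all.
Check: all required cells visited.

a1 -> b1 -> c1 -> d1 -> d2 -> d3 -> d4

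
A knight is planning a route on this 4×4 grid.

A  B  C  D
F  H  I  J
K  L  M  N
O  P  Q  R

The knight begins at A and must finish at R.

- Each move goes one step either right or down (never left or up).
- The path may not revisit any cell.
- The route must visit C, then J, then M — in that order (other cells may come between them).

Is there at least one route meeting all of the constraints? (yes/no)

no

M lies to the left of J, so going from J to M would need a leftward move — but moves only go right/down, so J cannot be visited before M.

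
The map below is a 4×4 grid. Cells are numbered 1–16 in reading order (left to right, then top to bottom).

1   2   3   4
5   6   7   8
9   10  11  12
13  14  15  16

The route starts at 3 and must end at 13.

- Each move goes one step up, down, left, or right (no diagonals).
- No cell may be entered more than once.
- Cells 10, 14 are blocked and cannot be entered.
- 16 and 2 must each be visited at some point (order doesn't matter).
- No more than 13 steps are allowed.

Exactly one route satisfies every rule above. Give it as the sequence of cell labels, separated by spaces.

The budget equals the shortest possible length, so every move has to be on a shortest route through the required cells.
Route from 3: right to 4, 3× down (reaching 16), left to 15, 2× up (reaching 7), left to 6, up to 2, left to 1, 3× down (reaching 13) — 13 moves in all.
Check: all required cells visited; 13 ≤ 13 moves.

3 4 8 12 16 15 11 7 6 2 1 5 9 13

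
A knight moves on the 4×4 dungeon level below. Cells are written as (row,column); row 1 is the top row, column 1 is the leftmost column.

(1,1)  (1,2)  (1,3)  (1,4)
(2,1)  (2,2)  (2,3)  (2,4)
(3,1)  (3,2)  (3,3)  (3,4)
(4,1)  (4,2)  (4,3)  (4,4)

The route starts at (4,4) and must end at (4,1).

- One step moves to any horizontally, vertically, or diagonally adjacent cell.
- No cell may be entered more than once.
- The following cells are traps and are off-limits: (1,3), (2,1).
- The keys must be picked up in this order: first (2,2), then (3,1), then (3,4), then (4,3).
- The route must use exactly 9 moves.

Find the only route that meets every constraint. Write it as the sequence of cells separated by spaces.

The waypoints must appear in the order (2,2), (3,1), (3,4), (4,3), with no cell reused.
Route from (4,4): up-left 2 to (2,2), down-left 1 to (3,1), right 1 to (3,2), up-right 1 to (2,3), down-right 1 to (3,4), down-left 1 to (4,3), left 2 to (4,1) — 9 moves in all.
Check: order respected ((2,2) at step 2, (3,1) at step 3, (3,4) at step 6, (4,3) at step 7); 9 moves as required.

(4,4) (3,3) (2,2) (3,1) (3,2) (2,3) (3,4) (4,3) (4,2) (4,1)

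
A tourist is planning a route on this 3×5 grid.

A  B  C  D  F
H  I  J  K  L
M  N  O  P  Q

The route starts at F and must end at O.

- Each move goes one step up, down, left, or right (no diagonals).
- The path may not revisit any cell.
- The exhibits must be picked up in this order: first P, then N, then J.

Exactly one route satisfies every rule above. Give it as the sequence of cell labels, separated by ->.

The waypoints must appear in the order P, N, J, with no cell reused.
Route from F: down 2 to Q, left 1 to P, up 2 to D, left 3 to A, down 2 to M, right 1 to N, up 1 to I, right 1 to J, down 1 to O — 14 moves in all.
Check: order respected (P at step 3, N at step 11, J at step 13).

F -> L -> Q -> P -> K -> D -> C -> B -> A -> H -> M -> N -> I -> J -> O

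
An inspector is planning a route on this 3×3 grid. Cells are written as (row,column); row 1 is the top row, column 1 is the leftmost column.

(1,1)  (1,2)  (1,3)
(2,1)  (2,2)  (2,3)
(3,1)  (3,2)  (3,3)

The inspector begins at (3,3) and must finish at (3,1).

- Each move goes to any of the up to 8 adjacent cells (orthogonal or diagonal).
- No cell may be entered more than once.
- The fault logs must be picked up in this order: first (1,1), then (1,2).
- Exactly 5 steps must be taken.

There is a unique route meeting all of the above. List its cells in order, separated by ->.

The waypoints must appear in the order (1,1), (1,2), with no cell reused.
Route from (3,3): 2× up-left (reaching (1,1)), right to (1,2), down-left to (2,1), down to (3,1) — 5 moves in all.
Check: order respected ((1,1) at step 2, (1,2) at step 3); 5 moves as required.

(3,3) -> (2,2) -> (1,1) -> (1,2) -> (2,1) -> (3,1)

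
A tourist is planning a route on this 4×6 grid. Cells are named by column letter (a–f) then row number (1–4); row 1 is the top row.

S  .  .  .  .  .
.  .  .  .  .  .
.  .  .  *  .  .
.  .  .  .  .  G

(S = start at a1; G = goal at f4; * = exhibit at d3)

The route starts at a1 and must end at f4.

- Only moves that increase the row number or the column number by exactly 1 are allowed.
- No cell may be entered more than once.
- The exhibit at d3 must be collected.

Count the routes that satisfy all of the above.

A right/down-only route from a1 to f4 makes exactly 3 down-moves and 5 right-moves in some order.
With no other constraints that would be C(8,3) = 56 routes.
Split at d3 and multiply the segment counts: a1→d3: 10; d3→f4: 3; product = 30.
That gives 30 routes.

30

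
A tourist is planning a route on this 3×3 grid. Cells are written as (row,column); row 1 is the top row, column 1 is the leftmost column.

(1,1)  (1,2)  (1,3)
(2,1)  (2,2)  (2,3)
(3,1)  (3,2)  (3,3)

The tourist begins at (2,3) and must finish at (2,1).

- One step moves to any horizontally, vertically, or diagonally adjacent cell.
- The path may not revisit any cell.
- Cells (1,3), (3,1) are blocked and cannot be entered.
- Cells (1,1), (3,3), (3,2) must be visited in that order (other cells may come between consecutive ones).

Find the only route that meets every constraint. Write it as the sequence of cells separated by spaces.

The waypoints must appear in the order (1,1), (3,3), (3,2), with no cell reused.
Route from (2,3): up-left to (1,2), left to (1,1), 2× down-right (reaching (3,3)), left to (3,2), up-left to (2,1) — 6 moves in all.
Check: order respected ((1,1) at step 2, (3,3) at step 4, (3,2) at step 5).

(2,3) (1,2) (1,1) (2,2) (3,3) (3,2) (2,1)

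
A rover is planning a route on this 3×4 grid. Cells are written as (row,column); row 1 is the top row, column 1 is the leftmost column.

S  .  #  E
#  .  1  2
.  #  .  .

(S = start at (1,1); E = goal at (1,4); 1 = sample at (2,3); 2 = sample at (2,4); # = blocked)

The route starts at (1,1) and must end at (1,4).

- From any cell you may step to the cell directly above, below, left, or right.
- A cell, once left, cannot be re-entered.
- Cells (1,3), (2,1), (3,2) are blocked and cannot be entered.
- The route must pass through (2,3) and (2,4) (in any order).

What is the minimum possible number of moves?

Any route passes through (2,3) and (2,4) in some order between (1,1) and (1,4). Summing Manhattan distances along each leg and taking the cheapest ordering ((1,1) → (2,3) → (2,4) → (1,4)) gives a lower bound of 3 + 1 + 1 = 5 moves.
A route of 5 moves achieves this: (1,1) → (1,2) → (2,2) → (2,3) → (2,4) → (1,4).
Since 5 matches the lower bound, it is optimal.

5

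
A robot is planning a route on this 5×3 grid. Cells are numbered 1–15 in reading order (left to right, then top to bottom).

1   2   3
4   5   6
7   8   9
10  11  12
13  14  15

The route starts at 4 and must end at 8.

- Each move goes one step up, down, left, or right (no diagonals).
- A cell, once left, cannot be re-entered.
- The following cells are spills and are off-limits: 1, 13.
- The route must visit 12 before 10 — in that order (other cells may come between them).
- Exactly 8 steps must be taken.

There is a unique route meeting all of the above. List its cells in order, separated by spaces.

4 5 6 9 12 11 10 7 8

The waypoints must appear in the order 12, 10, with no cell reused.
Route from 4: right 2 to 6, down 2 to 12, left 2 to 10, up 1 to 7, right 1 to 8 — 8 moves in all.
Check: order respected (12 at step 4, 10 at step 6); 8 moves as required.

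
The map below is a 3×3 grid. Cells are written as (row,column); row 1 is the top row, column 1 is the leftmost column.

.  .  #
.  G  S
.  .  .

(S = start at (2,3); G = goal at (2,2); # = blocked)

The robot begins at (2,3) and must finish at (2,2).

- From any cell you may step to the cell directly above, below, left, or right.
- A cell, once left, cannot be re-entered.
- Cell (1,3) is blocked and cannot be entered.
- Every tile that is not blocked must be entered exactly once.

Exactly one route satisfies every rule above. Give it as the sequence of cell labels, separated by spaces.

Need to visit all 8 open cells exactly once, starting at (2,3) and ending at (2,2).
Route from (2,3): down to (3,3), 2× left (reaching (3,1)), 2× up (reaching (1,1)), right to (1,2), down to (2,2) — 7 moves in all.
Check: all 8 open cells covered.

(2,3) (3,3) (3,2) (3,1) (2,1) (1,1) (1,2) (2,2)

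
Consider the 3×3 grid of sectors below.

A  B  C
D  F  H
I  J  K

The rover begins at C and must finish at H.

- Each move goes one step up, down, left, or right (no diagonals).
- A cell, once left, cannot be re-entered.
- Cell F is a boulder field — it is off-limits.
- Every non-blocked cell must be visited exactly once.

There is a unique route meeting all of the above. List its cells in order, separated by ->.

C -> B -> A -> D -> I -> J -> K -> H

Need to visit all 8 open cells exactly once, starting at C and ending at H.
Cell J has only two open neighbours (I and K), so the path must pass straight through it: one of those is the cell it's entered from and the other is where it exits.
Route from C: left 2 to A, down 2 to I, right 2 to K, up 1 to H — 7 moves in all.
Check: all 8 open cells covered.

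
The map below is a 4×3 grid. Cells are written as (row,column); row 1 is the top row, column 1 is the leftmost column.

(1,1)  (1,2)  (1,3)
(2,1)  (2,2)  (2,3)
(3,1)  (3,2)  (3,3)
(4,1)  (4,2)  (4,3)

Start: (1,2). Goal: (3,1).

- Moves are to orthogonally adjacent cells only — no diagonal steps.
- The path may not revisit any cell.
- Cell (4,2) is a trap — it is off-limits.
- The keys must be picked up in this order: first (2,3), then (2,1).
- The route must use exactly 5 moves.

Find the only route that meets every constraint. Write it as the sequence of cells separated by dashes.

(1,2) - (1,3) - (2,3) - (2,2) - (2,1) - (3,1)

The waypoints must appear in the order (2,3), (2,1), with no cell reused.
Route from (1,2): right 1 to (1,3), down 1 to (2,3), left 2 to (2,1), down 1 to (3,1) — 5 moves in all.
Check: order respected ((2,3) at step 2, (2,1) at step 4); 5 moves as required.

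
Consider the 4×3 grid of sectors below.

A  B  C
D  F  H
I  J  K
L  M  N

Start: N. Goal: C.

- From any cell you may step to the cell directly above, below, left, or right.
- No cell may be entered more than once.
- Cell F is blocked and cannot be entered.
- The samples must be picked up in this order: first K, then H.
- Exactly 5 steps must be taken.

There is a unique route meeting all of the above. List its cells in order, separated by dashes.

N - M - J - K - H - C

The waypoints must appear in the order K, H, with no cell reused.
Route from N: left to M, up to J, right to K, 2× up (reaching C) — 5 moves in all.
Check: order respected (K at step 3, H at step 4); 5 moves as required.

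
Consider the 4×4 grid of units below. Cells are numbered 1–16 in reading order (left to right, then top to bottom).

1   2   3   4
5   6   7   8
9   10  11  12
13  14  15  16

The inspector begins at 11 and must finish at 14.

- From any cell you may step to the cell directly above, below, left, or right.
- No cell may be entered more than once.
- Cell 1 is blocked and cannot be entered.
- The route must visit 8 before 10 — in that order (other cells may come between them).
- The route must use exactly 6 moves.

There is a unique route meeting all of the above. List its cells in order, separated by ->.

11 -> 12 -> 8 -> 7 -> 6 -> 10 -> 14

The waypoints must appear in the order 8, 10, with no cell reused.
Route from 11: right to 12, up to 8, 2× left (reaching 6), 2× down (reaching 14) — 6 moves in all.
Check: order respected (8 at step 2, 10 at step 5); 6 moves as required.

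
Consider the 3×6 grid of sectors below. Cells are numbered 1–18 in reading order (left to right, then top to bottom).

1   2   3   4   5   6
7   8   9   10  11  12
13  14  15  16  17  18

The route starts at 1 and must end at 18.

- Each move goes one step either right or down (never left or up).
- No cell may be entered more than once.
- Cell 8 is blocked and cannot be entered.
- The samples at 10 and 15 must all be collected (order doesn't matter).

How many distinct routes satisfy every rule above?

0

A right/down-only route from 1 to 18 makes exactly 2 down-moves and 5 right-moves in some order.
With no other constraints that would be C(7,2) = 21 routes.
15 is below but to the left of 10: going 10 → 15 would need a leftward move and 15 → 10 an upward move, so no right/down-only route can visit both required cells.
No route satisfies every constraint, so the count is 0.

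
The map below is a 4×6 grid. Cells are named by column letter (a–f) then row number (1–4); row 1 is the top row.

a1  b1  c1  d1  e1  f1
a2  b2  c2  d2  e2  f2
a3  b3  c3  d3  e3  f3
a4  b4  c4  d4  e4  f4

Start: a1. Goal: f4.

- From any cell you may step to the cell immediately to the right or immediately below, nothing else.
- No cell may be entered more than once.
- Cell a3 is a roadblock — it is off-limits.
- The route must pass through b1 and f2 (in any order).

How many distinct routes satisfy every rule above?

5

A right/down-only route from a1 to f4 makes exactly 3 down-moves and 5 right-moves in some order.
With no other constraints that would be C(8,3) = 56 routes.
A monotone route can only reach the required cells in the order b1, f2, so split there and multiply the segment counts (each segment already excludes blocked cells): a1→b1: 1; b1→f2: 5; f2→f4: 1; product = 5.
That gives 5 routes.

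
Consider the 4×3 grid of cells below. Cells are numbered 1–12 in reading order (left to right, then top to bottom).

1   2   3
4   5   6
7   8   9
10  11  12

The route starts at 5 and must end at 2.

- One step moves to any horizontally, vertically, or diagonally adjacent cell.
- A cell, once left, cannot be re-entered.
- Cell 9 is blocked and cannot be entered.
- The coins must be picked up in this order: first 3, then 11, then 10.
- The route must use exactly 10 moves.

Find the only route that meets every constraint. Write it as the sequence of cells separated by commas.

The waypoints must appear in the order 3, 11, 10, with no cell reused.
Route from 5: up-right to 3, down to 6, down-left to 8, down-right to 12, 2× left (reaching 10), 3× up (reaching 1), right to 2 — 10 moves in all.
Check: order respected (3 at step 1, 11 at step 5, 10 at step 6); 10 moves as required.

5, 3, 6, 8, 12, 11, 10, 7, 4, 1, 2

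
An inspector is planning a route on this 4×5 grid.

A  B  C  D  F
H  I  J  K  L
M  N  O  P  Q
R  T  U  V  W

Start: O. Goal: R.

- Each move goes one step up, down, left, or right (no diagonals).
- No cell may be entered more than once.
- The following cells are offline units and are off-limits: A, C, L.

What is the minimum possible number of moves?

3

The Manhattan distance from O to R is |3−4| + |3−1| = 3, so at least 3 moves are needed.
A route of 3 moves achieves this: O → U → T → R.
Since 3 matches the lower bound, it is optimal.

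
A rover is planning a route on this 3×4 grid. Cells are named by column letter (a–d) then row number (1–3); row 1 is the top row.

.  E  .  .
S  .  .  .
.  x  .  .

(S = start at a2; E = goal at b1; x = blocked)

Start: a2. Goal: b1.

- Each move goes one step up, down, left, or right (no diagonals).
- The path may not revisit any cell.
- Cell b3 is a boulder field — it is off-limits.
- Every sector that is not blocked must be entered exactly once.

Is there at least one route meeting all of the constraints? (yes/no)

Cell a3 has only one open neighbour but is neither the start nor the goal, so a Hamiltonian route would have to both enter and leave it through the same neighbour — impossible without revisiting.

no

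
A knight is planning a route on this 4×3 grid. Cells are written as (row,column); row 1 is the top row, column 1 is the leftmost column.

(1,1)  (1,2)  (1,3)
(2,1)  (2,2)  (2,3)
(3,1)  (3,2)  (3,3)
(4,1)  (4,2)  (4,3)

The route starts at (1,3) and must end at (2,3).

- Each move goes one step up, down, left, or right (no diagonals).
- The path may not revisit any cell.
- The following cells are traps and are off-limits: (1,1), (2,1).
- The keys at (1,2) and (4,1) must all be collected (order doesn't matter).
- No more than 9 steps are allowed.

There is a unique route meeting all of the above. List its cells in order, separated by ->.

Any route must reach (1,2) and (4,1) and still end at (2,3) within 9 moves, so the order of the required stops is forced.
Route from (1,3): left 1 to (1,2), down 2 to (3,2), left 1 to (3,1), down 1 to (4,1), right 2 to (4,3), up 2 to (2,3) — 9 moves in all.
Check: all required cells visited; 9 ≤ 9 moves.

(1,3) -> (1,2) -> (2,2) -> (3,2) -> (3,1) -> (4,1) -> (4,2) -> (4,3) -> (3,3) -> (2,3)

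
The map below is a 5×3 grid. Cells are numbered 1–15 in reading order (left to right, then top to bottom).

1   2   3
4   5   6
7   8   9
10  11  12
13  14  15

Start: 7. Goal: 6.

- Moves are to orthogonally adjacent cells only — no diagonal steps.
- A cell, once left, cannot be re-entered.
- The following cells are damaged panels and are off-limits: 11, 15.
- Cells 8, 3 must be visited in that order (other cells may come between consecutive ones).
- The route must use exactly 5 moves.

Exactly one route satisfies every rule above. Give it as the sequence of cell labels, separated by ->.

The waypoints must appear in the order 8, 3, with no cell reused.
Route from 7: right 1 to 8, up 2 to 2, right 1 to 3, down 1 to 6 — 5 moves in all.
Check: order respected (8 at step 1, 3 at step 4); 5 moves as required.

7 -> 8 -> 5 -> 2 -> 3 -> 6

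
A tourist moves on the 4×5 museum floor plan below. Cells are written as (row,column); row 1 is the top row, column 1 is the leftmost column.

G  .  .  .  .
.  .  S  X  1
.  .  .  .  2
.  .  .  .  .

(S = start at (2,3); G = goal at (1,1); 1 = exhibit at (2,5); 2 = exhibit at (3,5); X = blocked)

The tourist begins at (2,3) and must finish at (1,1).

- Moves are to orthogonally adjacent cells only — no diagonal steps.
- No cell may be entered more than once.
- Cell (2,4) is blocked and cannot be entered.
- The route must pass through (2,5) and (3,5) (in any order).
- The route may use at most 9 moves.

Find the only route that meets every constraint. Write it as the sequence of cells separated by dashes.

(2,3) - (3,3) - (3,4) - (3,5) - (2,5) - (1,5) - (1,4) - (1,3) - (1,2) - (1,1)

Any route must reach (2,5) and (3,5) and still end at (1,1) within 9 moves, so the order of the required stops is forced.
Route from (2,3): down to (3,3), 2× right (reaching (3,5)), 2× up (reaching (1,5)), 4× left (reaching (1,1)) — 9 moves in all.
Check: all required cells visited; 9 ≤ 9 moves.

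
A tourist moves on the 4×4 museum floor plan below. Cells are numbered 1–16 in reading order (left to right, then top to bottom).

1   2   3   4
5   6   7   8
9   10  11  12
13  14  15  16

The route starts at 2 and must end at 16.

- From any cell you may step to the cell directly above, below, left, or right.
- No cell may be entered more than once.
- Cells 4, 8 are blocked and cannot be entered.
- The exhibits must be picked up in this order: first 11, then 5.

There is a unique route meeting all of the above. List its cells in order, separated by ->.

The waypoints must appear in the order 11, 5, with no cell reused.
Route from 2: right 1 to 3, down 2 to 11, left 1 to 10, up 1 to 6, left 1 to 5, down 2 to 13, right 3 to 16 — 11 moves in all.
Check: order respected (11 at step 3, 5 at step 6).

2 -> 3 -> 7 -> 11 -> 10 -> 6 -> 5 -> 9 -> 13 -> 14 -> 15 -> 16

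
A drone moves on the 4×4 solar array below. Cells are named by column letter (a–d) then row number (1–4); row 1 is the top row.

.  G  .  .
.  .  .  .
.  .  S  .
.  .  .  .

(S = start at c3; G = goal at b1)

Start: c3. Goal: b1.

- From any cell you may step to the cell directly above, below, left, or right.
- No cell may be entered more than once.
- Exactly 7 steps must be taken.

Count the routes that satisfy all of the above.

Need simple routes of exactly 7 moves from c3 to b1 (Manhattan distance 3, so 2 moves are spent on a detour and 2 undoing it).
Branch systematically from the start, pruning whenever the remaining move budget drops below the Manhattan distance to b1 or differs from it in parity. Grouping the completions by first move — via c2: 1; via c4: 10; via b3: 4; via d3: 3 — and summing: 1 + 10 + 4 + 3 = 18.
That gives 18 routes.

18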